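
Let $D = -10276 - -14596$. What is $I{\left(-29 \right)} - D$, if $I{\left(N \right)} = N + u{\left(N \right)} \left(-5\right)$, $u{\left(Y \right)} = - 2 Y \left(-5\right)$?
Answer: $-2899$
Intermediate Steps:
$D = 4320$ ($D = -10276 + 14596 = 4320$)
$u{\left(Y \right)} = 10 Y$
$I{\left(N \right)} = - 49 N$ ($I{\left(N \right)} = N + 10 N \left(-5\right) = N - 50 N = - 49 N$)
$I{\left(-29 \right)} - D = \left(-49\right) \left(-29\right) - 4320 = 1421 - 4320 = -2899$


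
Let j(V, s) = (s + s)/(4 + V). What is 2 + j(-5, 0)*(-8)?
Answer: 2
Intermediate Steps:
j(V, s) = 2*s/(4 + V) (j(V, s) = (2*s)/(4 + V) = 2*s/(4 + V))
2 + j(-5, 0)*(-8) = 2 + (2*0/(4 - 5))*(-8) = 2 + (2*0/(-1))*(-8) = 2 + (2*0*(-1))*(-8) = 2 + 0*(-8) = 2 + 0 = 2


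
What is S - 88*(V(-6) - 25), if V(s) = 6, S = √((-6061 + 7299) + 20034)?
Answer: 1672 + 2*√5318 ≈ 1817.8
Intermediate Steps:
S = 2*√5318 (S = √(1238 + 20034) = √21272 = 2*√5318 ≈ 145.85)
S - 88*(V(-6) - 25) = 2*√5318 - 88*(6 - 25) = 2*√5318 - 88*(-19) = 2*√5318 + 1672 = 1672 + 2*√5318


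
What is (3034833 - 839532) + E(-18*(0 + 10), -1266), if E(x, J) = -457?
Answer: 2194844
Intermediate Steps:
(3034833 - 839532) + E(-18*(0 + 10), -1266) = (3034833 - 839532) - 457 = 2195301 - 457 = 2194844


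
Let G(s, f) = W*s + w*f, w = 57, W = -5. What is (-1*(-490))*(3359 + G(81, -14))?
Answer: 1056440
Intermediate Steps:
G(s, f) = -5*s + 57*f
(-1*(-490))*(3359 + G(81, -14)) = (-1*(-490))*(3359 + (-5*81 + 57*(-14))) = 490*(3359 + (-405 - 798)) = 490*(3359 - 1203) = 490*2156 = 1056440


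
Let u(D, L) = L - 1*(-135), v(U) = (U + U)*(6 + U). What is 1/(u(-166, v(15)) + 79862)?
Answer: 1/80627 ≈ 1.2403e-5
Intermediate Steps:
v(U) = 2*U*(6 + U) (v(U) = (2*U)*(6 + U) = 2*U*(6 + U))
u(D, L) = 135 + L (u(D, L) = L + 135 = 135 + L)
1/(u(-166, v(15)) + 79862) = 1/((135 + 2*15*(6 + 15)) + 79862) = 1/((135 + 2*15*21) + 79862) = 1/((135 + 630) + 79862) = 1/(765 + 79862) = 1/80627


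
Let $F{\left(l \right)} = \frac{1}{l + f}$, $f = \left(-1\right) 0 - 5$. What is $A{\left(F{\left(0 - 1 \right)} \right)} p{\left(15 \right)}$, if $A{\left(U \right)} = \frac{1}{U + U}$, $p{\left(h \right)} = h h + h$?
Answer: $-720$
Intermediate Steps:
$p{\left(h \right)} = h + h^{2}$ ($p{\left(h \right)} = h^{2} + h = h + h^{2}$)
$f = -5$ ($f = 0 - 5 = -5$)
$F{\left(l \right)} = \frac{1}{-5 + l}$ ($F{\left(l \right)} = \frac{1}{l - 5} = \frac{1}{-5 + l}$)
$A{\left(U \right)} = \frac{1}{2 U}$
$A{\left(F{\left(0 - 1 \right)} \right)} p{\left(15 \right)} = \frac{1}{2 \frac{1}{-5 + \left(0 - 1\right)}} 15 \left(1 + 15\right) = \frac{1}{2 \frac{1}{-5 - 1}} \cdot 15 \cdot 16 = \frac{1}{2 \frac{1}{-6}} \cdot 240 = \frac{1}{2 \left(- \frac{1}{6}\right)} 240 = \frac{1}{2} \left(-6\right) 240 = \left(-3\right) 240 = -720$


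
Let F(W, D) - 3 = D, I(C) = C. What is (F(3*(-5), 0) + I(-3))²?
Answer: 0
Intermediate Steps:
F(W, D) = 3 + D
(F(3*(-5), 0) + I(-3))² = ((3 + 0) - 3)² = (3 - 3)² = 0² = 0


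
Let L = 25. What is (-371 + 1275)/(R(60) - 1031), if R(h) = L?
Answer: -452/503 ≈ -0.89861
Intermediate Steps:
R(h) = 25
(-371 + 1275)/(R(60) - 1031) = (-371 + 1275)/(25 - 1031) = 904/(-1006) = 904*(-1/1006) = -452/503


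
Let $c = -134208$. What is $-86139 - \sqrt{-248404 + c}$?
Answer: $-86139 - 2 i \sqrt{95653} \approx -86139.0 - 618.56 i$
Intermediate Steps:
$-86139 - \sqrt{-248404 + c} = -86139 - \sqrt{-248404 - 134208} = -86139 - \sqrt{-382612} = -86139 - 2 i \sqrt{95653}$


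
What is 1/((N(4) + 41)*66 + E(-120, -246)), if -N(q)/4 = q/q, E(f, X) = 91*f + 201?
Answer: -1/8277 ≈ -0.00012082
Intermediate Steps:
E(f, X) = 201 + 91*f
N(q) = -4 (N(q) = -4*q/q = -4*1 = -4)
1/((N(4) + 41)*66 + E(-120, -246)) = 1/((-4 + 41)*66 + (201 + 91*(-120))) = 1/(37*66 + (201 - 10920)) = 1/(2442 - 10719) = 1/(-8277) = -1/8277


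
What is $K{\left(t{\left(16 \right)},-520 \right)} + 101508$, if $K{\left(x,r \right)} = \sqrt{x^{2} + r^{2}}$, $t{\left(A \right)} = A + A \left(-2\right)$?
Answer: $101508 + 8 \sqrt{4229} \approx 1.0203 \cdot 10^{5}$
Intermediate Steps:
$t{\left(A \right)} = - A$ ($t{\left(A \right)} = A - 2 A = - A$)
$K{\left(x,r \right)} = \sqrt{r^{2} + x^{2}}$
$K{\left(t{\left(16 \right)},-520 \right)} + 101508 = \sqrt{\left(-520\right)^{2} + \left(\left(-1\right) 16\right)^{2}} + 101508 = \sqrt{270400 + \left(-16\right)^{2}} + 101508 = \sqrt{270400 + 256} + 101508 = \sqrt{270656} + 101508 = 8 \sqrt{4229} + 101508 = 101508 + 8 \sqrt{4229}$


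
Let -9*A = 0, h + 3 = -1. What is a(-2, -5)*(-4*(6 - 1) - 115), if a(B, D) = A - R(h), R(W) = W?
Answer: -540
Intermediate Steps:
h = -4 (h = -3 - 1 = -4)
A = 0 (A = -⅑*0 = 0)
a(B, D) = 4 (a(B, D) = 0 - 1*(-4) = 0 + 4 = 4)
a(-2, -5)*(-4*(6 - 1) - 115) = 4*(-4*(6 - 1) - 115) = 4*(-4*5 - 115) = 4*(-20 - 115) = 4*(-135) = -540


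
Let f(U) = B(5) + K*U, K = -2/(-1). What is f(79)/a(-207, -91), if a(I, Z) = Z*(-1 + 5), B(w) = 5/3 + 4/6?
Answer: -37/84 ≈ -0.44048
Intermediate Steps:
K = 2 (K = -2*(-1) = 2)
B(w) = 7/3 (B(w) = 5*(⅓) + 4*(⅙) = 5/3 + ⅔ = 7/3)
a(I, Z) = 4*Z (a(I, Z) = Z*4 = 4*Z)
f(U) = 7/3 + 2*U
f(79)/a(-207, -91) = (7/3 + 2*79)/((4*(-91))) = (7/3 + 158)/(-364) = (481/3)*(-1/364) = -37/84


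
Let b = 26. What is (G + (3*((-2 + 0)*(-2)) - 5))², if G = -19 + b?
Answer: 196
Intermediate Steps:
G = 7 (G = -19 + 26 = 7)
(G + (3*((-2 + 0)*(-2)) - 5))² = (7 + (3*((-2 + 0)*(-2)) - 5))² = (7 + (3*(-2*(-2)) - 5))² = (7 + (3*4 - 5))² = (7 + (12 - 5))² = (7 + 7)² = 14² = 196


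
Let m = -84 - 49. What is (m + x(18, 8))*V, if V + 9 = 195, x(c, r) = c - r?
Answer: -22878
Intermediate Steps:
m = -133
V = 186 (V = -9 + 195 = 186)
(m + x(18, 8))*V = (-133 + (18 - 1*8))*186 = (-133 + (18 - 8))*186 = (-133 + 10)*186 = -123*186 = -22878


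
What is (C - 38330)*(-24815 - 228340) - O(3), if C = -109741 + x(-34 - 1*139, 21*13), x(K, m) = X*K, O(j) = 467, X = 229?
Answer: 47514155173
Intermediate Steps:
x(K, m) = 229*K
C = -149358 (C = -109741 + 229*(-34 - 1*139) = -109741 + 229*(-34 - 139) = -109741 + 229*(-173) = -109741 - 39617 = -149358)
(C - 38330)*(-24815 - 228340) - O(3) = (-149358 - 38330)*(-24815 - 228340) - 1*467 = -187688*(-253155) - 467 = 47514155640 - 467 = 47514155173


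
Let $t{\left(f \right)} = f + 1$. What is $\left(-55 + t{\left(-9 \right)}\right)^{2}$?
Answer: $3969$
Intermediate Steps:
$t{\left(f \right)} = 1 + f$
$\left(-55 + t{\left(-9 \right)}\right)^{2} = \left(-55 + \left(1 - 9\right)\right)^{2} = \left(-55 - 8\right)^{2} = \left(-63\right)^{2} = 3969$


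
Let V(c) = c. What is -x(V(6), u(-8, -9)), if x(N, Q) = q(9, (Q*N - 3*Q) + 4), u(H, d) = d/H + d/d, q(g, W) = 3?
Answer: -3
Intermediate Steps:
u(H, d) = 1 + d/H (u(H, d) = d/H + 1 = 1 + d/H)
x(N, Q) = 3
-x(V(6), u(-8, -9)) = -1*3 = -3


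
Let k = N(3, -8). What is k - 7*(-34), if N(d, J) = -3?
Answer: 235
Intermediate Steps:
k = -3
k - 7*(-34) = -3 - 7*(-34) = -3 + 238 = 235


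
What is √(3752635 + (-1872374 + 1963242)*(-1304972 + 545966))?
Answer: I*√68965604573 ≈ 2.6261e+5*I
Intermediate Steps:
√(3752635 + (-1872374 + 1963242)*(-1304972 + 545966)) = √(3752635 + 90868*(-759006)) = √(3752635 - 68969357208) = √(-68965604573) = I*√68965604573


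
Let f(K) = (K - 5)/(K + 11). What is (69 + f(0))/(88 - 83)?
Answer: 754/55 ≈ 13.709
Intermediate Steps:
f(K) = (-5 + K)/(11 + K)
(69 + f(0))/(88 - 83) = (69 + (-5 + 0)/(11 + 0))/(88 - 83) = (69 - 5/11)/5 = (⅕)*(754/11) = 754/55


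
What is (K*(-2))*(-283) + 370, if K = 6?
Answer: 3766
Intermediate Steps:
(K*(-2))*(-283) + 370 = (6*(-2))*(-283) + 370 = -12*(-283) + 370 = 3396 + 370 = 3766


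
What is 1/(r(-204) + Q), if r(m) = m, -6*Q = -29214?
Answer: 1/4665 ≈ 0.00021436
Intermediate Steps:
Q = 4869 (Q = -⅙*(-29214) = 4869)
1/(r(-204) + Q) = 1/(-204 + 4869) = 1/4665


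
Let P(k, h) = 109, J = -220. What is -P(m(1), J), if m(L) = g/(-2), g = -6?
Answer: -109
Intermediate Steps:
m(L) = 3 (m(L) = -6/(-2) = -6*(-½) = 3)
-P(m(1), J) = -1*109 = -109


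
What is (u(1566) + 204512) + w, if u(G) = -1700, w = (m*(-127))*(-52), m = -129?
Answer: -649104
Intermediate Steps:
w = -851916 (w = -129*(-127)*(-52) = 16383*(-52) = -851916)
(u(1566) + 204512) + w = (-1700 + 204512) - 851916 = 202812 - 851916 = -649104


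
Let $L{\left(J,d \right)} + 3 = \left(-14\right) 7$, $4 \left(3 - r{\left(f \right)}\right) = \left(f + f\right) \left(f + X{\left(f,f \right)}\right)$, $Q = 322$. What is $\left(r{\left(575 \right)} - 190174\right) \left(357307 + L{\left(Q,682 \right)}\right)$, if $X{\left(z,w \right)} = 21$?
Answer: $-129137470326$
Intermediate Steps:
$r{\left(f \right)} = 3 - \frac{f \left(21 + f\right)}{2}$ ($r{\left(f \right)} = 3 - \frac{\left(f + f\right) \left(f + 21\right)}{4} = 3 - \frac{2 f \left(21 + f\right)}{4} = 3 - \frac{f \left(21 + f\right)}{2}$)
$L{\left(J,d \right)} = -101$ ($L{\left(J,d \right)} = -3 - 98 = -101$)
$\left(r{\left(575 \right)} - 190174\right) \left(357307 + L{\left(Q,682 \right)}\right) = \left(\left(3 - \frac{12075}{2} - \frac{575^{2}}{2}\right) - 190174\right) \left(357307 - 101\right) = \left(\left(3 - \frac{12075}{2} - \frac{330625}{2}\right) - 190174\right) 357206 = \left(-171347 - 190174\right) 357206 = \left(-361521\right) 357206 = -129137470326$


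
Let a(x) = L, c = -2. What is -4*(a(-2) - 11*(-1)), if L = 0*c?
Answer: -44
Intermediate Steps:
L = 0 (L = 0*(-2) = 0)
a(x) = 0
-4*(a(-2) - 11*(-1)) = -4*(0 - 11*(-1)) = -4*(0 + 11) = -4*11 = -44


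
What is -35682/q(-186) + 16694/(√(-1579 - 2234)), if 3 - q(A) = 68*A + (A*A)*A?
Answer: -11894/2149169 - 16694*I*√3813/3813 ≈ -0.0055342 - 270.35*I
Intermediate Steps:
q(A) = 3 - A³ - 68*A (q(A) = 3 - (68*A + (A*A)*A) = 3 - (68*A + A²*A) = 3 - (68*A + A³) = 3 - (A³ + 68*A) = 3 + (-A³ - 68*A) = 3 - A³ - 68*A)
-35682/q(-186) + 16694/(√(-1579 - 2234)) = -35682/(3 - 1*(-186)³ - 68*(-186)) + 16694/(√(-1579 - 2234)) = -35682/(3 - 1*(-6434856) + 12648) + 16694/(√(-3813)) = -35682/(3 + 6434856 + 12648) + 16694/((I*√3813)) = -35682/6447507 + 16694*(-I*√3813/3813) = -35682*1/6447507 - 16694*I*√3813/3813 = -11894/2149169 - 16694*I*√3813/3813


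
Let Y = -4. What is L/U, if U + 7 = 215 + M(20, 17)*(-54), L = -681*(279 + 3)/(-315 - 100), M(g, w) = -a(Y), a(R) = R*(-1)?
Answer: 96021/87980 ≈ 1.0914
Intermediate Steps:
a(R) = -R
M(g, w) = -4 (M(g, w) = -(-1)*(-4) = -1*4 = -4)
L = 192042/415 (L = -192042/(-415) = -192042*(-1)/415 = -681*(-282/415) = 192042/415 ≈ 462.75)
U = 424 (U = -7 + (215 - 4*(-54)) = -7 + (215 + 216) = -7 + 431 = 424)
L/U = (192042/415)/424 = (192042/415)*(1/424) = 96021/87980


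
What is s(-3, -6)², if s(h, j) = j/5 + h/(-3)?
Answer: 1/25 ≈ 0.040000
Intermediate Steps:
s(h, j) = -h/3 + j/5 (s(h, j) = j*(⅕) + h*(-⅓) = j/5 - h/3 = -h/3 + j/5)
s(-3, -6)² = (-⅓*(-3) + (⅕)*(-6))² = (1 - 6/5)² = (-⅕)² = 1/25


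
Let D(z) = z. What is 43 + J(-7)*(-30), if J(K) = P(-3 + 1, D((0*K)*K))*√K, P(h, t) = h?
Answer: 43 + 60*I*√7 ≈ 43.0 + 158.75*I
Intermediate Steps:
J(K) = -2*√K (J(K) = (-3 + 1)*√K = -2*√K)
43 + J(-7)*(-30) = 43 - 2*I*√7*(-30) = 43 + 60*I*√7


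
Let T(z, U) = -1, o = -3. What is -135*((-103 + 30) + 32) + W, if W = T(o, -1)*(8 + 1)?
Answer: 5526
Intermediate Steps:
W = -9 (W = -(8 + 1) = -1*9 = -9)
-135*((-103 + 30) + 32) + W = -135*((-103 + 30) + 32) - 9 = -135*(-73 + 32) - 9 = -135*(-41) - 9 = 5535 - 9 = 5526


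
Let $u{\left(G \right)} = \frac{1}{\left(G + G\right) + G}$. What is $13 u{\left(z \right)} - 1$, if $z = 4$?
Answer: $\frac{1}{12} \approx 0.083333$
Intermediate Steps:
$u{\left(G \right)} = \frac{1}{3 G}$ ($u{\left(G \right)} = \frac{1}{2 G + G} = \frac{1}{3 G}$)
$13 u{\left(z \right)} - 1 = 13 \frac{1}{3 \cdot 4} - 1 = 13 \cdot \frac{1}{3} \cdot \frac{1}{4} - 1 = 13 \cdot \frac{1}{12} - 1 = \frac{13}{12} - 1 = \frac{1}{12}$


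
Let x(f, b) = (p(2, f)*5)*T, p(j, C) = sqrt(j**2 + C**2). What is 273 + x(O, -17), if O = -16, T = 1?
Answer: 273 + 10*sqrt(65) ≈ 353.62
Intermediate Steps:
p(j, C) = sqrt(C**2 + j**2)
x(f, b) = 5*sqrt(4 + f**2) (x(f, b) = (sqrt(f**2 + 2**2)*5)*1 = (sqrt(f**2 + 4)*5)*1 = (sqrt(4 + f**2)*5)*1 = (5*sqrt(4 + f**2))*1 = 5*sqrt(4 + f**2))
273 + x(O, -17) = 273 + 5*sqrt(4 + (-16)**2) = 273 + 5*sqrt(4 + 256) = 273 + 5*sqrt(260) = 273 + 5*(2*sqrt(65)) = 273 + 10*sqrt(65)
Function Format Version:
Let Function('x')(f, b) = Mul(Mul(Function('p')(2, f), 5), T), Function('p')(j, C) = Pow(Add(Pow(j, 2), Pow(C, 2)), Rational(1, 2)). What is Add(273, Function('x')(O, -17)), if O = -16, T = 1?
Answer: Add(273, Mul(10, Pow(65, Rational(1, 2)))) ≈ 353.62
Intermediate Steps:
Function('p')(j, C) = Pow(Add(Pow(C, 2), Pow(j, 2)), Rational(1, 2))
Function('x')(f, b) = Mul(5, Pow(Add(4, Pow(f, 2)), Rational(1, 2))) (Function('x')(f, b) = Mul(Mul(Pow(Add(Pow(f, 2), Pow(2, 2)), Rational(1, 2)), 5), 1) = Mul(Mul(Pow(Add(Pow(f, 2), 4), Rational(1, 2)), 5), 1) = Mul(Mul(Pow(Add(4, Pow(f, 2)), Rational(1, 2)), 5), 1) = Mul(Mul(5, Pow(Add(4, Pow(f, 2)), Rational(1, 2))), 1) = Mul(5, Pow(Add(4, Pow(f, 2)), Rational(1, 2))))
Add(273, Function('x')(O, -17)) = Add(273, Mul(5, Pow(Add(4, Pow(-16, 2)), Rational(1, 2)))) = Add(273, Mul(5, Pow(Add(4, 256), Rational(1, 2)))) = Add(273, Mul(5, Pow(260, Rational(1, 2)))) = Add(273, Mul(5, Mul(2, Pow(65, Rational(1, 2))))) = Add(273, Mul(10, Pow(65, Rational(1, 2))))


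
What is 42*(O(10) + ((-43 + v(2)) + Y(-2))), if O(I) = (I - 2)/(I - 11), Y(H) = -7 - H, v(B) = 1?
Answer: -2310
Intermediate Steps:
O(I) = (-2 + I)/(-11 + I)
42*(O(10) + ((-43 + v(2)) + Y(-2))) = 42*((-2 + 10)/(-11 + 10) + ((-43 + 1) + (-7 - 1*(-2)))) = 42*(8/(-1) + (-42 + (-7 + 2))) = 42*(-1*8 + (-42 - 5)) = 42*(-8 - 47) = 42*(-55) = -2310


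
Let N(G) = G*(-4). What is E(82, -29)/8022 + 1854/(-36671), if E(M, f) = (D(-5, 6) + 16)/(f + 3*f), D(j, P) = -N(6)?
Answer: -215838781/4265534049 ≈ -0.050601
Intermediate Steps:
N(G) = -4*G
D(j, P) = 24 (D(j, P) = -(-4)*6 = -1*(-24) = 24)
E(M, f) = 10/f (E(M, f) = (24 + 16)/(f + 3*f) = 40/((4*f)) = 40*(1/(4*f)) = 10/f)
E(82, -29)/8022 + 1854/(-36671) = (10/(-29))/8022 + 1854/(-36671) = (10*(-1/29))*(1/8022) + 1854*(-1/36671) = -10/29*1/8022 - 1854/36671 = -5/116319 - 1854/36671 = -215838781/4265534049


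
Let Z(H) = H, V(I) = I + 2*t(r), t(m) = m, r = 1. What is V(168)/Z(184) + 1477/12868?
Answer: 76854/73991 ≈ 1.0387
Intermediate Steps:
V(I) = 2 + I (V(I) = I + 2*1 = I + 2 = 2 + I)
V(168)/Z(184) + 1477/12868 = (2 + 168)/184 + 1477/12868 = 170*(1/184) + 1477*(1/12868) = 85/92 + 1477/12868 = 76854/73991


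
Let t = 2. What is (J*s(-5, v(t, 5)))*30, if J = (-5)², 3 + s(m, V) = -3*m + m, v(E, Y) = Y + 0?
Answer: 5250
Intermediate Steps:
v(E, Y) = Y
s(m, V) = -3 - 2*m (s(m, V) = -3 + (-3*m + m) = -3 - 2*m)
J = 25
(J*s(-5, v(t, 5)))*30 = (25*(-3 - 2*(-5)))*30 = (25*(-3 + 10))*30 = (25*7)*30 = 175*30 = 5250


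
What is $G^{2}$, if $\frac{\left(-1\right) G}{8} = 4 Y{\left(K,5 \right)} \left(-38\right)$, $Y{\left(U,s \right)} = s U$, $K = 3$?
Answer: $332697600$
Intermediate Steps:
$Y{\left(U,s \right)} = U s$
$G = 18240$ ($G = - 8 \cdot 4 \cdot 3 \cdot 5 \left(-38\right) = - 8 \cdot 4 \cdot 15 \left(-38\right) = - 8 \cdot 60 \left(-38\right) = \left(-8\right) \left(-2280\right) = 18240$)
$G^{2} = 18240^{2} = 332697600$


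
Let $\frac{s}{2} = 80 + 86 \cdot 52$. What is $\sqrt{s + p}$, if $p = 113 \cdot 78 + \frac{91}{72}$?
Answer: $\frac{\sqrt{2580374}}{12} \approx 133.86$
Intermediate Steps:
$s = 9104$ ($s = 2 \left(80 + 86 \cdot 52\right) = 2 \left(80 + 4472\right) = 2 \cdot 4552 = 9104$)
$p = \frac{634699}{72}$ ($p = 8814 + 91 \cdot \frac{1}{72} = 8814 + \frac{91}{72} = \frac{634699}{72} \approx 8815.3$)
$\sqrt{s + p} = \sqrt{9104 + \frac{634699}{72}} = \sqrt{\frac{1290187}{72}} = \frac{\sqrt{2580374}}{12}$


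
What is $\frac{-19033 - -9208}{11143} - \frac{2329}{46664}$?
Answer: $- \frac{484425847}{519976952} \approx -0.93163$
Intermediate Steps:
$\frac{-19033 - -9208}{11143} - \frac{2329}{46664} = \left(-19033 + 9208\right) \frac{1}{11143} - \frac{2329}{46664} = \left(-9825\right) \frac{1}{11143} - \frac{2329}{46664} = - \frac{9825}{11143} - \frac{2329}{46664} = - \frac{484425847}{519976952}$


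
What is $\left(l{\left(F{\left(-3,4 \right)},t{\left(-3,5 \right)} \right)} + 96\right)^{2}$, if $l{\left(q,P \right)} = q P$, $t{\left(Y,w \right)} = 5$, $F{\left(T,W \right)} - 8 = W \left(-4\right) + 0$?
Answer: $3136$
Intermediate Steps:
$F{\left(T,W \right)} = 8 - 4 W$ ($F{\left(T,W \right)} = 8 + \left(W \left(-4\right) + 0\right) = 8 + \left(- 4 W + 0\right) = 8 - 4 W$)
$l{\left(q,P \right)} = P q$
$\left(l{\left(F{\left(-3,4 \right)},t{\left(-3,5 \right)} \right)} + 96\right)^{2} = \left(5 \left(8 - 16\right) + 96\right)^{2} = \left(5 \left(-8\right) + 96\right)^{2} = \left(-40 + 96\right)^{2} = 56^{2} = 3136$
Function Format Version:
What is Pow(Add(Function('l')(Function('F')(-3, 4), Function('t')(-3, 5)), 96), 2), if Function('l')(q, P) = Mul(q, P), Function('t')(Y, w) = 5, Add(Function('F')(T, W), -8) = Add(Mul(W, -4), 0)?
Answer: 3136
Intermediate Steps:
Function('F')(T, W) = Add(8, Mul(-4, W)) (Function('F')(T, W) = Add(8, Add(Mul(W, -4), 0)) = Add(8, Add(Mul(-4, W), 0)) = Add(8, Mul(-4, W)))
Function('l')(q, P) = Mul(P, q)
Pow(Add(Function('l')(Function('F')(-3, 4), Function('t')(-3, 5)), 96), 2) = Pow(Add(Mul(5, Add(8, Mul(-4, 4))), 96), 2) = Pow(Add(Mul(5, Add(8, -16)), 96), 2) = Pow(Add(Mul(5, -8), 96), 2) = Pow(Add(-40, 96), 2) = Pow(56, 2) = 3136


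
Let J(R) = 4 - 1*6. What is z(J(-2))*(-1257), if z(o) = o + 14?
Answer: -15084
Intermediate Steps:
J(R) = -2 (J(R) = 4 - 6 = -2)
z(o) = 14 + o
z(J(-2))*(-1257) = (14 - 2)*(-1257) = 12*(-1257) = -15084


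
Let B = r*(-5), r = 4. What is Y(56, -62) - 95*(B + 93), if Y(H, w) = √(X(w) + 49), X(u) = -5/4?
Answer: -6935 + √191/2 ≈ -6928.1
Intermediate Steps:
B = -20 (B = 4*(-5) = -20)
X(u) = -5/4 (X(u) = -5*¼ = -5/4)
Y(H, w) = √191/2 (Y(H, w) = √(-5/4 + 49) = √(191/4) = √191/2)
Y(56, -62) - 95*(B + 93) = √191/2 - 95*(-20 + 93) = √191/2 - 95*73 = √191/2 - 6935 = -6935 + √191/2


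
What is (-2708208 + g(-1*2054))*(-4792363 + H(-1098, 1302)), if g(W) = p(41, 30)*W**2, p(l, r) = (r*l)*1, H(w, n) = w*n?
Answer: -32270554163886648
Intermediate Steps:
H(w, n) = n*w
p(l, r) = l*r (p(l, r) = (l*r)*1 = l*r)
g(W) = 1230*W**2 (g(W) = (41*30)*W**2 = 1230*W**2)
(-2708208 + g(-1*2054))*(-4792363 + H(-1098, 1302)) = (-2708208 + 1230*(-1*2054)**2)*(-4792363 + 1302*(-1098)) = (-2708208 + 1230*(-2054)**2)*(-4792363 - 1429596) = (-2708208 + 1230*4218916)*(-6221959) = (-2708208 + 5189266680)*(-6221959) = 5186558472*(-6221959) = -32270554163886648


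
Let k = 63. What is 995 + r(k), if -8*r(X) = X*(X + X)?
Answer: 11/4 ≈ 2.7500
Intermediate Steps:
r(X) = -X²/4 (r(X) = -X*(X + X)/8 = -X*2*X/8 = -X²/4)
995 + r(k) = 995 - ¼*63² = 995 - ¼*3969 = 995 - 3969/4 = 11/4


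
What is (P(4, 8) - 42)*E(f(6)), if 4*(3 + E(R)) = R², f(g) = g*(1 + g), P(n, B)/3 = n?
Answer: -13140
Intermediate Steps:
P(n, B) = 3*n
E(R) = -3 + R²/4
(P(4, 8) - 42)*E(f(6)) = (3*4 - 42)*(-3 + (6*(1 + 6))²/4) = (12 - 42)*(-3 + (6*7)²/4) = -30*(-3 + (¼)*42²) = -30*(-3 + (¼)*1764) = -30*(-3 + 441) = -30*438 = -13140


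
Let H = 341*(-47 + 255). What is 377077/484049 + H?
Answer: 34333004549/484049 ≈ 70929.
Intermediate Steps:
H = 70928 (H = 341*208 = 70928)
377077/484049 + H = 377077/484049 + 70928 = 34333004549/484049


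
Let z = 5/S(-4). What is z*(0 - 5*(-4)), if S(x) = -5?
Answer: -20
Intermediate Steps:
z = -1 (z = 5/(-5) = 5*(-⅕) = -1)
z*(0 - 5*(-4)) = -(0 - 5*(-4)) = -(0 + 20) = -1*20 = -20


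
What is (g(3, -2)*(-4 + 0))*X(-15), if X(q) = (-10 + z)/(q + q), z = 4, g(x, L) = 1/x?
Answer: -4/15 ≈ -0.26667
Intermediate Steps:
X(q) = -3/q (X(q) = (-10 + 4)/(q + q) = -6*1/(2*q) = -3/q)
(g(3, -2)*(-4 + 0))*X(-15) = ((-4 + 0)/3)*(-3/(-15)) = ((1/3)*(-4))*(-3*(-1/15)) = -4/3*1/5 = -4/15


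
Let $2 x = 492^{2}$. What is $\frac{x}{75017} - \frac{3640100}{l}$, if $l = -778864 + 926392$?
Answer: $- \frac{63803443201}{2766776994} \approx -23.061$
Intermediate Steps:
$x = 121032$ ($x = \frac{492^{2}}{2} = \frac{1}{2} \cdot 242064 = 121032$)
$l = 147528$
$\frac{x}{75017} - \frac{3640100}{l} = \frac{121032}{75017} - \frac{3640100}{147528} = 121032 \cdot \frac{1}{75017} - \frac{910025}{36882} = \frac{121032}{75017} - \frac{910025}{36882} = - \frac{63803443201}{2766776994}$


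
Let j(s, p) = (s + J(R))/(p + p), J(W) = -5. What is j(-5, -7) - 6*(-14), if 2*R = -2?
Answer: 593/7 ≈ 84.714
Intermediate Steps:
R = -1 (R = (1/2)*(-2) = -1)
j(s, p) = (-5 + s)/(2*p) (j(s, p) = (s - 5)/(p + p) = (-5 + s)/((2*p)) = (-5 + s)*(1/(2*p)) = (-5 + s)/(2*p))
j(-5, -7) - 6*(-14) = (1/2)*(-5 - 5)/(-7) - 6*(-14) = (1/2)*(-1/7)*(-10) + 84 = 5/7 + 84 = 593/7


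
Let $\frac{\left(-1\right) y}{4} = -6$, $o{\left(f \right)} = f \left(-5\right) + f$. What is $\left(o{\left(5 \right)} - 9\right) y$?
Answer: $-696$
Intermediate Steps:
$o{\left(f \right)} = - 4 f$ ($o{\left(f \right)} = - 5 f + f = - 4 f$)
$y = 24$ ($y = \left(-4\right) \left(-6\right) = 24$)
$\left(o{\left(5 \right)} - 9\right) y = \left(\left(-4\right) 5 - 9\right) 24 = \left(-20 - 9\right) 24 = \left(-29\right) 24 = -696$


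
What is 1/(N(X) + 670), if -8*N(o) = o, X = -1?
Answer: 8/5361 ≈ 0.0014923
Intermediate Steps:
N(o) = -o/8
1/(N(X) + 670) = 1/(-⅛*(-1) + 670) = 1/(⅛ + 670) = 1/(5361/8) = 8/5361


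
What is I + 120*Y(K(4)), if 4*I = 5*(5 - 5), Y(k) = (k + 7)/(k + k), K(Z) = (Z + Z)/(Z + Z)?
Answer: 480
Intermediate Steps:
K(Z) = 1 (K(Z) = (2*Z)/((2*Z)) = (2*Z)*(1/(2*Z)) = 1)
Y(k) = (7 + k)/(2*k) (Y(k) = (7 + k)/((2*k)) = (7 + k)*(1/(2*k)) = (7 + k)/(2*k))
I = 0 (I = (5*(5 - 5))/4 = (5*0)/4 = (¼)*0 = 0)
I + 120*Y(K(4)) = 0 + 120*((½)*(7 + 1)/1) = 0 + 120*((½)*1*8) = 0 + 120*4 = 0 + 480 = 480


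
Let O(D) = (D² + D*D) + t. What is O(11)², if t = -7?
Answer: 55225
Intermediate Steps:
O(D) = -7 + 2*D² (O(D) = (D² + D*D) - 7 = (D² + D²) - 7 = 2*D² - 7 = -7 + 2*D²)
O(11)² = (-7 + 2*11²)² = (-7 + 2*121)² = (-7 + 242)² = 235² = 55225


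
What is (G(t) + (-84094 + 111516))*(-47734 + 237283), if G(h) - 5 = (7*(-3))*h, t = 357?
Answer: 3777711570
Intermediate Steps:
G(h) = 5 - 21*h (G(h) = 5 + (7*(-3))*h = 5 - 21*h)
(G(t) + (-84094 + 111516))*(-47734 + 237283) = ((5 - 21*357) + (-84094 + 111516))*(-47734 + 237283) = ((5 - 7497) + 27422)*189549 = (-7492 + 27422)*189549 = 19930*189549 = 3777711570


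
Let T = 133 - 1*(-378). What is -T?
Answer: -511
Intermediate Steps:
T = 511 (T = 133 + 378 = 511)
-T = -1*511 = -511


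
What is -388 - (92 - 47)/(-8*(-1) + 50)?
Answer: -22549/58 ≈ -388.78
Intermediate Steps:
-388 - (92 - 47)/(-8*(-1) + 50) = -388 - 45/(8 + 50) = -388 - 45/58 = -22549/58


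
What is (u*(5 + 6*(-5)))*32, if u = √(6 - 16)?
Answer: -800*I*√10 ≈ -2529.8*I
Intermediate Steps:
u = I*√10 (u = √(-10) = I*√10 ≈ 3.1623*I)
(u*(5 + 6*(-5)))*32 = ((I*√10)*(5 + 6*(-5)))*32 = ((I*√10)*(5 - 30))*32 = ((I*√10)*(-25))*32 = -25*I*√10*32 = -800*I*√10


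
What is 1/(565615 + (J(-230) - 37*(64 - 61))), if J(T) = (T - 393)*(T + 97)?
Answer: 1/648363 ≈ 1.5423e-6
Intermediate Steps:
J(T) = (-393 + T)*(97 + T)
1/(565615 + (J(-230) - 37*(64 - 61))) = 1/(565615 + ((-38121 + (-230)² - 296*(-230)) - 37*(64 - 61))) = 1/(565615 + ((-38121 + 52900 + 68080) - 37*3)) = 1/(565615 + (82859 - 1*111)) = 1/(565615 + (82859 - 111)) = 1/(565615 + 82748) = 1/648363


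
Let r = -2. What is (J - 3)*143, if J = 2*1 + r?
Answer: -429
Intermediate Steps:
J = 0 (J = 2*1 - 2 = 2 - 2 = 0)
(J - 3)*143 = (0 - 3)*143 = -3*143 = -429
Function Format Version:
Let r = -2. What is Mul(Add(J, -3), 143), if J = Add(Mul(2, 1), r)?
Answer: -429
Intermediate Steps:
J = 0 (J = Add(Mul(2, 1), -2) = Add(2, -2) = 0)
Mul(Add(J, -3), 143) = Mul(Add(0, -3), 143) = Mul(-3, 143) = -429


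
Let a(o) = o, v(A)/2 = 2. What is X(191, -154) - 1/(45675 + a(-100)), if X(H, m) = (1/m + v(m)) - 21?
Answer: -119361079/7018550 ≈ -17.007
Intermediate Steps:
v(A) = 4 (v(A) = 2*2 = 4)
X(H, m) = -17 + 1/m (X(H, m) = (1/m + 4) - 21 = (4 + 1/m) - 21 = -17 + 1/m)
X(191, -154) - 1/(45675 + a(-100)) = (-17 + 1/(-154)) - 1/(45675 - 100) = (-17 - 1/154) - 1/45575 = -2619/154 - 1*1/45575 = -2619/154 - 1/45575 = -119361079/7018550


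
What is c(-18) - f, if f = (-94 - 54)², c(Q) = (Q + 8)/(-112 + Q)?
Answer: -284751/13 ≈ -21904.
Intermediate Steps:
c(Q) = (8 + Q)/(-112 + Q)
f = 21904 (f = (-148)² = 21904)
c(-18) - f = (8 - 18)/(-112 - 18) - 1*21904 = -10/(-130) - 21904 = -1/130*(-10) - 21904 = 1/13 - 21904 = -284751/13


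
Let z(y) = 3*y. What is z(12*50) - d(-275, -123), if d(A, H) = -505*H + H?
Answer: -60192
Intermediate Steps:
d(A, H) = -504*H
z(12*50) - d(-275, -123) = 3*(12*50) - (-504)*(-123) = 3*600 - 1*61992 = 1800 - 61992 = -60192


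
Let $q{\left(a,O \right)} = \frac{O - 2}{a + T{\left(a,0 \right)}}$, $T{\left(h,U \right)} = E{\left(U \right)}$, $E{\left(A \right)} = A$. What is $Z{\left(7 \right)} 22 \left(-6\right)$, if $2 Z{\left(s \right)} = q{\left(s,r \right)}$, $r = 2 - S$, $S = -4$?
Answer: $- \frac{264}{7} \approx -37.714$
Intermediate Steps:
$T{\left(h,U \right)} = U$
$r = 6$ ($r = 2 - -4 = 2 + 4 = 6$)
$q{\left(a,O \right)} = \frac{-2 + O}{a}$ ($q{\left(a,O \right)} = \frac{O - 2}{a + 0} = \frac{-2 + O}{a}$)
$Z{\left(s \right)} = \frac{2}{s}$ ($Z{\left(s \right)} = \frac{\frac{1}{s} \left(-2 + 6\right)}{2} = \frac{\frac{1}{s} 4}{2} = \frac{4 \frac{1}{s}}{2} = \frac{2}{s}$)
$Z{\left(7 \right)} 22 \left(-6\right) = \frac{2}{7} \cdot 22 \left(-6\right) = 2 \cdot \frac{1}{7} \left(-132\right) = \frac{2}{7} \left(-132\right) = - \frac{264}{7}$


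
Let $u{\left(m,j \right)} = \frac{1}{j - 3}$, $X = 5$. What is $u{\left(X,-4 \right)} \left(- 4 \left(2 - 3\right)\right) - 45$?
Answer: $- \frac{319}{7} \approx -45.571$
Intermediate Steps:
$u{\left(m,j \right)} = \frac{1}{-3 + j}$
$u{\left(X,-4 \right)} \left(- 4 \left(2 - 3\right)\right) - 45 = \frac{\left(-4\right) \left(2 - 3\right)}{-3 - 4} - 45 = \frac{\left(-4\right) \left(-1\right)}{-7} - 45 = \left(- \frac{1}{7}\right) 4 - 45 = - \frac{4}{7} - 45 = - \frac{319}{7}$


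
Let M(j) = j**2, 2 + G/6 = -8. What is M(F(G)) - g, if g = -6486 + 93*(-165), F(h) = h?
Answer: 25431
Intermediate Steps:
G = -60 (G = -12 + 6*(-8) = -12 - 48 = -60)
g = -21831 (g = -6486 - 15345 = -21831)
M(F(G)) - g = (-60)**2 - 1*(-21831) = 3600 + 21831 = 25431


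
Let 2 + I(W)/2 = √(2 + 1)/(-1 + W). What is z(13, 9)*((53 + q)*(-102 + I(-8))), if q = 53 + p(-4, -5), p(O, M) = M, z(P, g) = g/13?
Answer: -96354/13 - 202*√3/13 ≈ -7438.8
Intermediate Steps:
z(P, g) = g/13 (z(P, g) = g*(1/13) = g/13)
I(W) = -4 + 2*√3/(-1 + W) (I(W) = -4 + 2*(√(2 + 1)/(-1 + W)) = -4 + 2*(√3/(-1 + W)) = -4 + 2*√3/(-1 + W))
q = 48 (q = 53 - 5 = 48)
z(13, 9)*((53 + q)*(-102 + I(-8))) = ((1/13)*9)*((53 + 48)*(-102 + 2*(2 + √3 - 2*(-8))/(-1 - 8))) = 9*(101*(-102 + 2*(2 + √3 + 16)/(-9)))/13 = 9*(101*(-102 + 2*(-⅑)*(18 + √3)))/13 = 9*(101*(-102 + (-4 - 2*√3/9)))/13 = 9*(101*(-106 - 2*√3/9))/13 = 9*(-10706 - 202*√3/9)/13 = -96354/13 - 202*√3/13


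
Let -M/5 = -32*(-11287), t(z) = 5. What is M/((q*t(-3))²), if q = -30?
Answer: -90296/1125 ≈ -80.263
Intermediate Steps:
M = -1805920 (M = -(-160)*(-11287) = -5*361184 = -1805920)
M/((q*t(-3))²) = -1805920/((-30*5)²) = -1805920/((-150)²) = -1805920/22500 = -1805920*1/22500 = -90296/1125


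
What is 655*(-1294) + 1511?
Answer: -846059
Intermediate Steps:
655*(-1294) + 1511 = -847570 + 1511 = -846059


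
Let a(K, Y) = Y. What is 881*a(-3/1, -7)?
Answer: -6167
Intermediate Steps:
881*a(-3/1, -7) = 881*(-7) = -6167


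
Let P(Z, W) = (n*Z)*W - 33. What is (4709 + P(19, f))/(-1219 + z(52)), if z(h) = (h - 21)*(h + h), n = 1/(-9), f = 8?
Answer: 41932/18045 ≈ 2.3237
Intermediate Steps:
n = -1/9 ≈ -0.11111
z(h) = 2*h*(-21 + h) (z(h) = (-21 + h)*(2*h) = 2*h*(-21 + h))
P(Z, W) = -33 - W*Z/9 (P(Z, W) = (-Z/9)*W - 33 = -W*Z/9 - 33 = -33 - W*Z/9)
(4709 + P(19, f))/(-1219 + z(52)) = (4709 + (-33 - 1/9*8*19))/(-1219 + 2*52*(-21 + 52)) = (4709 + (-33 - 152/9))/(-1219 + 2*52*31) = (4709 - 449/9)/(-1219 + 3224) = (41932/9)/2005 = (41932/9)*(1/2005) = 41932/18045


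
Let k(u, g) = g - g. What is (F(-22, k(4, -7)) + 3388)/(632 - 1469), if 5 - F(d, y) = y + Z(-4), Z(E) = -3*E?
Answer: -1127/279 ≈ -4.0394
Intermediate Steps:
k(u, g) = 0
F(d, y) = -7 - y (F(d, y) = 5 - (y - 3*(-4)) = 5 - (y + 12) = 5 - (12 + y) = 5 + (-12 - y) = -7 - y)
(F(-22, k(4, -7)) + 3388)/(632 - 1469) = ((-7 - 1*0) + 3388)/(632 - 1469) = ((-7 + 0) + 3388)/(-837) = (-7 + 3388)*(-1/837) = 3381*(-1/837) = -1127/279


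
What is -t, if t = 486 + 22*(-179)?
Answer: 3452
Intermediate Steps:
t = -3452 (t = 486 - 3938 = -3452)
-t = -1*(-3452) = 3452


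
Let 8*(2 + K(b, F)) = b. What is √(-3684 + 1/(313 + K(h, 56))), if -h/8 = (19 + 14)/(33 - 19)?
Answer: 5*I*√2751362182/4321 ≈ 60.696*I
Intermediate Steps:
h = -132/7 (h = -8*(19 + 14)/(33 - 19) = -264/14 = -8*33/14 = -132/7 ≈ -18.857)
K(b, F) = -2 + b/8
√(-3684 + 1/(313 + K(h, 56))) = √(-3684 + 1/(313 + (-2 + (⅛)*(-132/7)))) = √(-3684 + 1/(313 + (-2 - 33/14))) = √(-3684 + 1/(313 - 61/14)) = √(-3684 + 1/(4321/14)) = √(-3684 + 14/4321) = √(-15918550/4321) = 5*I*√2751362182/4321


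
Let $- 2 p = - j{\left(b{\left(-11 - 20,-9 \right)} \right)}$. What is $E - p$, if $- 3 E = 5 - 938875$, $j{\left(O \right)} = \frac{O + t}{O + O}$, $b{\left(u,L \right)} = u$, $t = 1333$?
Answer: $\frac{1877803}{6} \approx 3.1297 \cdot 10^{5}$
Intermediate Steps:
$j{\left(O \right)} = \frac{1333 + O}{2 O}$ ($j{\left(O \right)} = \frac{O + 1333}{O + O} = \frac{1333 + O}{2 O}$)
$p = - \frac{21}{2}$ ($p = - \frac{\left(-1\right) \frac{1333 - 31}{2 \left(-11 - 20\right)}}{2} = - \frac{\left(-1\right) \frac{1333 - 31}{2 \left(-31\right)}}{2} = - \frac{\left(-1\right) \frac{1}{2} \left(- \frac{1}{31}\right) 1302}{2} = - \frac{\left(-1\right) \left(-21\right)}{2} = \left(- \frac{1}{2}\right) 21 = - \frac{21}{2} \approx -10.5$)
$E = \frac{938870}{3}$ ($E = - \frac{5 - 938875}{3} = \left(- \frac{1}{3}\right) \left(-938870\right) = \frac{938870}{3} \approx 3.1296 \cdot 10^{5}$)
$E - p = \frac{938870}{3} - - \frac{21}{2} = \frac{938870}{3} + \frac{21}{2} = \frac{1877803}{6}$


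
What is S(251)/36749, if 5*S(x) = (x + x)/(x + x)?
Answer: 1/183745 ≈ 5.4423e-6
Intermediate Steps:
S(x) = 1/5 (S(x) = ((x + x)/(x + x))/5 = ((2*x)/((2*x)))/5 = ((2*x)*(1/(2*x)))/5 = (1/5)*1 = 1/5)
S(251)/36749 = (1/5)/36749 = (1/5)*(1/36749) = 1/183745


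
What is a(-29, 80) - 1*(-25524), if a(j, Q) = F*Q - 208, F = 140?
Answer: 36516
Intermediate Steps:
a(j, Q) = -208 + 140*Q (a(j, Q) = 140*Q - 208 = -208 + 140*Q)
a(-29, 80) - 1*(-25524) = (-208 + 140*80) - 1*(-25524) = (-208 + 11200) + 25524 = 10992 + 25524 = 36516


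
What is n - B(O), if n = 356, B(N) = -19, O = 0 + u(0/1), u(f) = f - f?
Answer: 375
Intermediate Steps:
u(f) = 0
O = 0 (O = 0 + 0 = 0)
n - B(O) = 356 - 1*(-19) = 356 + 19 = 375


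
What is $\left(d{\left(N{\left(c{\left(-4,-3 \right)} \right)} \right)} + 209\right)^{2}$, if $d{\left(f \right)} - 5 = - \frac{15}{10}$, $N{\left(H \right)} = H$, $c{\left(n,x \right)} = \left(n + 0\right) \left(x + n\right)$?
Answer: $\frac{180625}{4} \approx 45156.0$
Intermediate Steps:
$c{\left(n,x \right)} = n \left(n + x\right)$
$d{\left(f \right)} = \frac{7}{2}$ ($d{\left(f \right)} = 5 - \frac{15}{10} = 5 - \frac{3}{2} = \frac{7}{2}$)
$\left(d{\left(N{\left(c{\left(-4,-3 \right)} \right)} \right)} + 209\right)^{2} = \left(\frac{7}{2} + 209\right)^{2} = \left(\frac{425}{2}\right)^{2} = \frac{180625}{4}$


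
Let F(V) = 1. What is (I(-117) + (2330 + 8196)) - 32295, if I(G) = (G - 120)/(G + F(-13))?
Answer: -2524967/116 ≈ -21767.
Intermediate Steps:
I(G) = (-120 + G)/(1 + G) (I(G) = (G - 120)/(G + 1) = (-120 + G)/(1 + G))
(I(-117) + (2330 + 8196)) - 32295 = ((-120 - 117)/(1 - 117) + (2330 + 8196)) - 32295 = (-237/(-116) + 10526) - 32295 = (-1/116*(-237) + 10526) - 32295 = (237/116 + 10526) - 32295 = 1221253/116 - 32295 = -2524967/116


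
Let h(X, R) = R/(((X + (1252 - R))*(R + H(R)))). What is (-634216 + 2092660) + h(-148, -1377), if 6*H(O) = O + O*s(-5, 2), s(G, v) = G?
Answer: 1206133189/827 ≈ 1.4584e+6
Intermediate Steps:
H(O) = -2*O/3 (H(O) = (O + O*(-5))/6 = (O - 5*O)/6 = (-4*O)/6 = -2*O/3)
h(X, R) = 3/(1252 + X - R) (h(X, R) = R/(((X + (1252 - R))*(R - 2*R/3))) = R/(((1252 + X - R)*(R/3))) = R/((R*(1252 + X - R)/3)) = R*(3/(R*(1252 + X - R))) = 3/(1252 + X - R))
(-634216 + 2092660) + h(-148, -1377) = (-634216 + 2092660) + 3/(1252 - 148 - 1*(-1377)) = 1458444 + 3/(1252 - 148 + 1377) = 1458444 + 3/2481 = 1458444 + 3*(1/2481) = 1458444 + 1/827 = 1206133189/827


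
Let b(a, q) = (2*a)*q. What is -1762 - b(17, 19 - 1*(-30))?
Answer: -3428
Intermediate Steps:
b(a, q) = 2*a*q
-1762 - b(17, 19 - 1*(-30)) = -1762 - 2*17*(19 - 1*(-30)) = -1762 - 2*17*(19 + 30) = -1762 - 2*17*49 = -1762 - 1*1666 = -1762 - 1666 = -3428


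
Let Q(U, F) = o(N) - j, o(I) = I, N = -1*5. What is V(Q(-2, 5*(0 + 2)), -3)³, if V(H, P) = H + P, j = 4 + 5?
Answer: -4913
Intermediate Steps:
N = -5
j = 9
Q(U, F) = -14 (Q(U, F) = -5 - 1*9 = -5 - 9 = -14)
V(Q(-2, 5*(0 + 2)), -3)³ = (-14 - 3)³ = (-17)³ = -4913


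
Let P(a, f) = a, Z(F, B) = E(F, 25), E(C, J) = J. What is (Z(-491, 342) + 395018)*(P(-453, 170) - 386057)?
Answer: -152688069930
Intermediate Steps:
Z(F, B) = 25
(Z(-491, 342) + 395018)*(P(-453, 170) - 386057) = (25 + 395018)*(-453 - 386057) = 395043*(-386510) = -152688069930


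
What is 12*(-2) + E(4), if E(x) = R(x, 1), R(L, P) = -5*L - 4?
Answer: -48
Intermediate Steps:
R(L, P) = -4 - 5*L
E(x) = -4 - 5*x
12*(-2) + E(4) = 12*(-2) + (-4 - 5*4) = -24 + (-4 - 20) = -24 - 24 = -48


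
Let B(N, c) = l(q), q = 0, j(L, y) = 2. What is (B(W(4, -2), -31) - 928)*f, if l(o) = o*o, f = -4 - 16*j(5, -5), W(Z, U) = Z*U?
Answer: 33408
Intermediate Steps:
W(Z, U) = U*Z
f = -36 (f = -4 - 16*2 = -4 - 32 = -36)
l(o) = o**2
B(N, c) = 0 (B(N, c) = 0**2 = 0)
(B(W(4, -2), -31) - 928)*f = (0 - 928)*(-36) = -928*(-36) = 33408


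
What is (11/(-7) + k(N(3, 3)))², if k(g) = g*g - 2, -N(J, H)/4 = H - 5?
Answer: 178929/49 ≈ 3651.6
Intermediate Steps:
N(J, H) = 20 - 4*H (N(J, H) = -4*(H - 5) = -4*(-5 + H) = 20 - 4*H)
k(g) = -2 + g² (k(g) = g² - 2 = -2 + g²)
(11/(-7) + k(N(3, 3)))² = (11/(-7) + (-2 + (20 - 4*3)²))² = (11*(-⅐) + (-2 + (20 - 12)²))² = (-11/7 + (-2 + 8²))² = (-11/7 + (-2 + 64))² = (-11/7 + 62)² = (423/7)² = 178929/49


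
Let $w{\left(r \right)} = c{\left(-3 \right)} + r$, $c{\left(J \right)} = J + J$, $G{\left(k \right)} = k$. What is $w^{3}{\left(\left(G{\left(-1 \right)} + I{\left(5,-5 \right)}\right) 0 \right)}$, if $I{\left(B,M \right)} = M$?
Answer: $-216$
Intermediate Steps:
$c{\left(J \right)} = 2 J$
$w{\left(r \right)} = -6 + r$ ($w{\left(r \right)} = 2 \left(-3\right) + r = -6 + r$)
$w^{3}{\left(\left(G{\left(-1 \right)} + I{\left(5,-5 \right)}\right) 0 \right)} = \left(-6 + \left(-1 - 5\right) 0\right)^{3} = \left(-6 - 0\right)^{3} = \left(-6 + 0\right)^{3} = \left(-6\right)^{3} = -216$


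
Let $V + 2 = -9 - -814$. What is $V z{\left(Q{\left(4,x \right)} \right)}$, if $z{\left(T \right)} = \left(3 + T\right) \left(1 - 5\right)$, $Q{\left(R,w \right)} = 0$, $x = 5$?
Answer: $-9636$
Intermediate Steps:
$z{\left(T \right)} = -12 - 4 T$ ($z{\left(T \right)} = \left(3 + T\right) \left(-4\right) = -12 - 4 T$)
$V = 803$ ($V = -2 - -805 = -2 + \left(-9 + 814\right) = -2 + 805 = 803$)
$V z{\left(Q{\left(4,x \right)} \right)} = 803 \left(-12 - 0\right) = 803 \left(-12 + 0\right) = 803 \left(-12\right) = -9636$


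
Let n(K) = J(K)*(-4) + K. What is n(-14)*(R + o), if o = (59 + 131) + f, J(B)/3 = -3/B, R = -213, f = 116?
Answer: -10788/7 ≈ -1541.1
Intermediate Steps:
J(B) = -9/B (J(B) = 3*(-3/B) = -9/B)
o = 306 (o = (59 + 131) + 116 = 190 + 116 = 306)
n(K) = K + 36/K (n(K) = -9/K*(-4) + K = 36/K + K = K + 36/K)
n(-14)*(R + o) = (-14 + 36/(-14))*(-213 + 306) = (-14 + 36*(-1/14))*93 = (-14 - 18/7)*93 = -116/7*93 = -10788/7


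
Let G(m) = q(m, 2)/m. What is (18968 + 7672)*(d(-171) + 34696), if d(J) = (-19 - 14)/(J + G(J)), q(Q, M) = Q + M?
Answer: 1679465112075/1817 ≈ 9.2431e+8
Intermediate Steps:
q(Q, M) = M + Q
G(m) = (2 + m)/m
d(J) = -33/(J + (2 + J)/J) (d(J) = (-19 - 14)/(J + (2 + J)/J) = -33/(J + (2 + J)/J))
(18968 + 7672)*(d(-171) + 34696) = (18968 + 7672)*(-33*(-171)/(2 - 171 + (-171)²) + 34696) = 26640*(-33*(-171)/(2 - 171 + 29241) + 34696) = 26640*(-33*(-171)/29072 + 34696) = 26640*(-33*(-171)*1/29072 + 34696) = 26640*(5643/29072 + 34696) = 26640*(1008687755/29072) = 1679465112075/1817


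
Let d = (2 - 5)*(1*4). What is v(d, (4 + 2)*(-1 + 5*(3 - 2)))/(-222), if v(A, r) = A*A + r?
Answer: -28/37 ≈ -0.75676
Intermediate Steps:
d = -12 (d = -3*4 = -12)
v(A, r) = r + A**2 (v(A, r) = A**2 + r = r + A**2)
v(d, (4 + 2)*(-1 + 5*(3 - 2)))/(-222) = ((4 + 2)*(-1 + 5*(3 - 2)) + (-12)**2)/(-222) = (6*(-1 + 5*1) + 144)*(-1/222) = (6*(-1 + 5) + 144)*(-1/222) = (6*4 + 144)*(-1/222) = (24 + 144)*(-1/222) = 168*(-1/222) = -28/37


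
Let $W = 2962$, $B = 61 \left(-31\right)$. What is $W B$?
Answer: $-5601142$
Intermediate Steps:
$B = -1891$
$W B = 2962 \left(-1891\right) = -5601142$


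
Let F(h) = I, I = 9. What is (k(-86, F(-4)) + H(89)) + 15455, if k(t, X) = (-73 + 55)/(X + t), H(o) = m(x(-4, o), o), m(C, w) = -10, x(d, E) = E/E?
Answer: 1189283/77 ≈ 15445.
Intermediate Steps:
x(d, E) = 1
F(h) = 9
H(o) = -10
k(t, X) = -18/(X + t)
(k(-86, F(-4)) + H(89)) + 15455 = (-18/(9 - 86) - 10) + 15455 = (-18/(-77) - 10) + 15455 = (-18*(-1/77) - 10) + 15455 = (18/77 - 10) + 15455 = -752/77 + 15455 = 1189283/77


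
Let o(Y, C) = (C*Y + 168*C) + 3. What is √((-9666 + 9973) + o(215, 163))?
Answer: 3*√6971 ≈ 250.48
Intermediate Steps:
o(Y, C) = 3 + 168*C + C*Y (o(Y, C) = (168*C + C*Y) + 3 = 3 + 168*C + C*Y)
√((-9666 + 9973) + o(215, 163)) = √((-9666 + 9973) + (3 + 168*163 + 163*215)) = √(307 + (3 + 27384 + 35045)) = √(307 + 62432) = √62739 = 3*√6971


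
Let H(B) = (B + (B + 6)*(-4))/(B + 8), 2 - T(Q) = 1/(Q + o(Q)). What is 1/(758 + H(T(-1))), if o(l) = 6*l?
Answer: 1/755 ≈ 0.0013245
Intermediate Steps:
T(Q) = 2 - 1/(7*Q) (T(Q) = 2 - 1/(Q + 6*Q) = 2 - 1/(7*Q))
H(B) = (-24 - 3*B)/(8 + B) (H(B) = (B + (6 + B)*(-4))/(8 + B) = (B + (-24 - 4*B))/(8 + B) = (-24 - 3*B)/(8 + B))
1/(758 + H(T(-1))) = 1/(758 - 3) = 1/755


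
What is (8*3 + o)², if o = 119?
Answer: 20449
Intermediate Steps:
(8*3 + o)² = (8*3 + 119)² = (24 + 119)² = 143² = 20449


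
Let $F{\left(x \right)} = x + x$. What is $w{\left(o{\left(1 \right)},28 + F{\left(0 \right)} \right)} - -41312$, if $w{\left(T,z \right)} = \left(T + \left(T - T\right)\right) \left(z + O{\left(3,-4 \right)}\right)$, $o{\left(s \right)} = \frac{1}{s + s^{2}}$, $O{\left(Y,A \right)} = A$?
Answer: $41324$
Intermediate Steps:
$F{\left(x \right)} = 2 x$
$w{\left(T,z \right)} = T \left(-4 + z\right)$ ($w{\left(T,z \right)} = \left(T + \left(T - T\right)\right) \left(z - 4\right) = \left(T + 0\right) \left(-4 + z\right) = T \left(-4 + z\right)$)
$w{\left(o{\left(1 \right)},28 + F{\left(0 \right)} \right)} - -41312 = \frac{1}{1 \left(1 + 1\right)} \left(-4 + \left(28 + 2 \cdot 0\right)\right) - -41312 = 1 \cdot \frac{1}{2} \left(-4 + \left(28 + 0\right)\right) + 41312 = 1 \cdot \frac{1}{2} \left(-4 + 28\right) + 41312 = \frac{1}{2} \cdot 24 + 41312 = 12 + 41312 = 41324$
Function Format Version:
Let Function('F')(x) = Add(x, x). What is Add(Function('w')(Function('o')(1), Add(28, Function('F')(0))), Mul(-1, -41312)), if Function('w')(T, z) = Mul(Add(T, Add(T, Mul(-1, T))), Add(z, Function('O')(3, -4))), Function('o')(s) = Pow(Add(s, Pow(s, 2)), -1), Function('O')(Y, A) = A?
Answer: 41324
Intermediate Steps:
Function('F')(x) = Mul(2, x)
Function('w')(T, z) = Mul(T, Add(-4, z)) (Function('w')(T, z) = Mul(Add(T, Add(T, Mul(-1, T))), Add(z, -4)) = Mul(Add(T, 0), Add(-4, z)) = Mul(T, Add(-4, z)))
Add(Function('w')(Function('o')(1), Add(28, Function('F')(0))), Mul(-1, -41312)) = Add(Mul(Mul(Pow(1, -1), Pow(Add(1, 1), -1)), Add(-4, Add(28, Mul(2, 0)))), Mul(-1, -41312)) = Add(Mul(Mul(1, Pow(2, -1)), Add(-4, Add(28, 0))), 41312) = Add(Mul(Mul(1, Rational(1, 2)), Add(-4, 28)), 41312) = Add(Mul(Rational(1, 2), 24), 41312) = Add(12, 41312) = 41324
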